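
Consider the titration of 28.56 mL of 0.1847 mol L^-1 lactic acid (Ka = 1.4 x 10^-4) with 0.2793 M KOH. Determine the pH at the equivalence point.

8.45

n(HC3H5O3) = 0.1847 x 0.02856 = 0.005275 mol; V(KOH) at equivalence = 0.005275/0.2793 = 0.01889 L.
At equivalence all the acid is converted to C3H5O3-; total volume = 0.02856 + 0.01889 = 0.04745 L, so [C3H5O3-] = 0.005275/0.04745 = 0.1112 M.
Kb = Kw/Ka = 1.0e-14 / 1.4 x 10^-4 = 7.14e-11.
[OH^-] = sqrt(Kb x [C3H5O3-]) = sqrt(7.14e-11 x 0.1112) = 2.82e-6 M.
pOH = 5.55, so pH = 14.00 - 5.55 = 8.45.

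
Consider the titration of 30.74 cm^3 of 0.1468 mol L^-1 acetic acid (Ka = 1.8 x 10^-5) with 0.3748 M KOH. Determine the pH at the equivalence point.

n(CH3COOH) = 0.1468 x 0.03074 = 0.004513 mol; V(KOH) at equivalence = 0.004513/0.3748 = 0.01204 L.
At equivalence all the acid is converted to CH3COO-; total volume = 0.03074 + 0.01204 = 0.04278 L, so [CH3COO-] = 0.004513/0.04278 = 0.1055 M.
Kb = Kw/Ka = 1.0e-14 / 1.8 x 10^-5 = 5.56e-10.
[OH^-] = sqrt(Kb x [CH3COO-]) = sqrt(5.56e-10 x 0.1055) = 7.66e-6 M.
pOH = 5.12, so pH = 14.00 - 5.12 = 8.88.

8.88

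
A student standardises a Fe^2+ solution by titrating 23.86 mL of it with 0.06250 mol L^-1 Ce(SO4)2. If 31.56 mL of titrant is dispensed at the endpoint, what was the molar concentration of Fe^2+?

0.0827 M

n(Ce(SO4)2) = 0.06250 x 0.03156 = 0.001972 mol.
From the balanced equation, 1 mol Ce(SO4)2 reacts with 1 mol Fe^2+, so n(Fe^2+) = 0.001972 x 1/1 = 0.001972 mol.
[Fe^2+] = 0.001972 / 0.02386 L = 0.0827 M.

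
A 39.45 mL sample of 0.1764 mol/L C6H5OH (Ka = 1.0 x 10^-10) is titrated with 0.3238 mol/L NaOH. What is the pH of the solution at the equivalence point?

11.53

n(C6H5OH) = 0.1764 x 0.03945 = 0.006959 mol; V(NaOH) at equivalence = 0.006959/0.3238 = 0.02149 L.
At equivalence all the acid is converted to C6H5O-; total volume = 0.03945 + 0.02149 = 0.06094 L, so [C6H5O-] = 0.006959/0.06094 = 0.1142 M.
Kb = Kw/Ka = 1.0e-14 / 1.0 x 10^-10 = 0.000100.
[OH^-] = sqrt(Kb x [C6H5O-]) = sqrt(0.000100 x 0.1142) = 0.00338 M.
pOH = 2.47, so pH = 14.00 - 2.47 = 11.53.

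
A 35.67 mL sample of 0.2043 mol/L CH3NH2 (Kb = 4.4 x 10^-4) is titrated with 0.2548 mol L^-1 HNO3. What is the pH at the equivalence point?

5.79

n(CH3NH2) = 0.2043 x 0.03567 = 0.007287 mol; V(HNO3) at equivalence = 0.007287/0.2548 = 0.02860 L.
At equivalence the base is fully converted to CH3NH3+; total volume = 0.06427 L, so [CH3NH3+] = 0.007287/0.06427 = 0.1134 M.
Ka(CH3NH3+) = Kw/Kb = 1.0e-14 / 4.4 x 10^-4 = 2.27e-11.
[H^+] = sqrt(Ka x [CH3NH3+]) = sqrt(2.27e-11 x 0.1134) = 1.61e-6 M.
pH = -log(1.61e-6) = 5.79.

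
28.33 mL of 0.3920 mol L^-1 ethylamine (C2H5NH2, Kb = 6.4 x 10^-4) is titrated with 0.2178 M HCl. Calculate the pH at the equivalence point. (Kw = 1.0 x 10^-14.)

n(C2H5NH2) = 0.3920 x 0.02833 = 0.01111 mol; V(HCl) at equivalence = 0.01111/0.2178 = 0.05099 L.
At equivalence the base is fully converted to C2H5NH3+; total volume = 0.07932 L, so [C2H5NH3+] = 0.01111/0.07932 = 0.1400 M.
Ka(C2H5NH3+) = Kw/Kb = 1.0e-14 / 6.4 x 10^-4 = 1.56e-11.
[H^+] = sqrt(Ka x [C2H5NH3+]) = sqrt(1.56e-11 x 0.1400) = 1.48e-6 M.
pH = -log(1.48e-6) = 5.83.

5.83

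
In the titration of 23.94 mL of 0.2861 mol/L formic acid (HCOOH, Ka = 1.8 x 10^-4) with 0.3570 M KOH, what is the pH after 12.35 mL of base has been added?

4.00

Initial n(HCOOH) = 0.2861 x 0.02394 = 0.006849 mol.
n(KOH) added = 0.3570 x 0.01235 = 0.004409 mol, converting that many moles of HCOOH to HCOO-.
Remaining n(HCOOH) = 0.002440 mol; n(HCOO-) = 0.004409 mol.
By Henderson-Hasselbalch, pH = pKa + log([A^-]/[HA]) = 3.74 + log(0.004409/0.002440) = 3.74 + (+0.26) = 4.00.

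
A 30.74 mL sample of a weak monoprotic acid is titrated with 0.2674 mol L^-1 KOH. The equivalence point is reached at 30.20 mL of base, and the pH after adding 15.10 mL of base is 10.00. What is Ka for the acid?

1.0 x 10^-10

15.10 mL is half of the equivalence volume, so this is the half-equivalence point where [HA] = [A^-].
At half-equivalence pH = pKa, so pKa = 10.00.
Ka = 10^(-10.00) = 1.0 x 10^-10.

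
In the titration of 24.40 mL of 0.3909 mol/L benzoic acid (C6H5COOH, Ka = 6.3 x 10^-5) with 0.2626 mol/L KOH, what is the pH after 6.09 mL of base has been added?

Initial n(C6H5COOH) = 0.3909 x 0.02440 = 0.009538 mol.
n(KOH) added = 0.2626 x 0.006090 = 0.001599 mol, converting that many moles of C6H5COOH to C6H5COO-.
Remaining n(C6H5COOH) = 0.007939 mol; n(C6H5COO-) = 0.001599 mol.
By Henderson-Hasselbalch, pH = pKa + log([A^-]/[HA]) = 4.20 + log(0.001599/0.007939) = 4.20 + (-0.70) = 3.50.

3.50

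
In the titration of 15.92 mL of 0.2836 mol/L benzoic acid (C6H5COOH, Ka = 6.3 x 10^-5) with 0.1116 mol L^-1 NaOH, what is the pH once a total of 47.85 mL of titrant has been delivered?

n(acid) = 0.2836 x 0.01592 = 0.004515 mol; n(NaOH) added = 0.1116 x 0.04785 = 0.005340 mol.
Base is in excess by 0.005340 - 0.004515 = 0.0008251 mol in a total volume of 0.06377 L.
[OH^-] = 0.0008251/0.06377 = 0.01294 M, so pOH = 1.89 and pH = 14.00 - 1.89 = 12.11.

12.11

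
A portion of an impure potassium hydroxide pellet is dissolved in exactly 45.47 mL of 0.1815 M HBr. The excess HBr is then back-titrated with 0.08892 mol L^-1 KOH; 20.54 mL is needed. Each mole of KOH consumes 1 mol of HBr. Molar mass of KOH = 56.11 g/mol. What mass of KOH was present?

0.361 g

Total n(HBr) added = 0.1815 x 0.04547 = 0.008253 mol.
n(KOH) used = 0.08892 x 0.02054 = 0.001826 mol, which equals the excess n(HBr).
So n(HBr) consumed by the sample = 0.008253 - 0.001826 = 0.006426 mol.
n(KOH) = 0.006426 / 1 = 0.006426 mol.
mass = 0.006426 mol x 56.11 g/mol = 0.361 g.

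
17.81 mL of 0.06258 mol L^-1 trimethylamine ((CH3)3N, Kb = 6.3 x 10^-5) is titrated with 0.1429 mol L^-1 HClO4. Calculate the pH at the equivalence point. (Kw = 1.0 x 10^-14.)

n((CH3)3N) = 0.06258 x 0.01781 = 0.001115 mol; V(HClO4) at equivalence = 0.001115/0.1429 = 0.007800 L.
At equivalence the base is fully converted to (CH3)3NH+; total volume = 0.02561 L, so [(CH3)3NH+] = 0.001115/0.02561 = 0.04352 M.
Ka((CH3)3NH+) = Kw/Kb = 1.0e-14 / 6.3 x 10^-5 = 1.59e-10.
[H^+] = sqrt(Ka x [(CH3)3NH+]) = sqrt(1.59e-10 x 0.04352) = 2.63e-6 M.
pH = -log(2.63e-6) = 5.58.

5.58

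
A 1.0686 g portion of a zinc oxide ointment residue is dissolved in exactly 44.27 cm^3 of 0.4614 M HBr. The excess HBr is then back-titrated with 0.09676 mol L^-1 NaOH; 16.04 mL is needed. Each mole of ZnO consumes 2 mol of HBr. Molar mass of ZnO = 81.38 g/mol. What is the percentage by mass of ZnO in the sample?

71.9%

Total n(HBr) added = 0.4614 x 0.04427 = 0.02043 mol.
n(NaOH) used = 0.09676 x 0.01604 = 0.001552 mol, which equals the excess n(HBr).
So n(HBr) consumed by the sample = 0.02043 - 0.001552 = 0.01887 mol.
n(ZnO) = 0.01887 / 2 = 0.009437 mol.
mass ZnO = 0.009437 x 81.38 = 0.7680 g, so %ZnO = 0.7680/1.0686 x 100 = 71.9%.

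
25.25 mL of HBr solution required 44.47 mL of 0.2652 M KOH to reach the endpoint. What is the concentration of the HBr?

n(KOH) delivered = 0.2652 x 0.04447 = 0.01179 mol.
For a 1:1 reaction, n(HBr) = 0.01179 mol.
[HBr] = 0.01179 mol / 0.02525 L = 0.467 M.

0.467 M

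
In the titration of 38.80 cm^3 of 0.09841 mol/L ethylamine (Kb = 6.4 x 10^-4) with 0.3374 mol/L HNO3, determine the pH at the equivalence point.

5.96

n(C2H5NH2) = 0.09841 x 0.03880 = 0.003818 mol; V(HNO3) at equivalence = 0.003818/0.3374 = 0.01132 L.
At equivalence the base is fully converted to C2H5NH3+; total volume = 0.05012 L, so [C2H5NH3+] = 0.003818/0.05012 = 0.07619 M.
Ka(C2H5NH3+) = Kw/Kb = 1.0e-14 / 6.4 x 10^-4 = 1.56e-11.
[H^+] = sqrt(Ka x [C2H5NH3+]) = sqrt(1.56e-11 x 0.07619) = 1.09e-6 M.
pH = -log(1.09e-6) = 5.96.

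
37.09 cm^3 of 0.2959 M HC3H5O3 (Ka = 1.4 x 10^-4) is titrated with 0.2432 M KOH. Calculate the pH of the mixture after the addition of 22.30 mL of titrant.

Initial n(HC3H5O3) = 0.2959 x 0.03709 = 0.01097 mol.
n(KOH) added = 0.2432 x 0.02230 = 0.005423 mol, converting that many moles of HC3H5O3 to C3H5O3-.
Remaining n(HC3H5O3) = 0.005552 mol; n(C3H5O3-) = 0.005423 mol.
By Henderson-Hasselbalch, pH = pKa + log([A^-]/[HA]) = 3.85 + log(0.005423/0.005552) = 3.85 + (-0.01) = 3.84.

3.84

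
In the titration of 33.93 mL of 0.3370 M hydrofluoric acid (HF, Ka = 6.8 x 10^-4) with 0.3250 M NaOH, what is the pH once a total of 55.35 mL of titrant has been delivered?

12.87

n(acid) = 0.3370 x 0.03393 = 0.01143 mol; n(NaOH) added = 0.3250 x 0.05535 = 0.01799 mol.
Base is in excess by 0.01799 - 0.01143 = 0.006554 mol in a total volume of 0.08928 L.
[OH^-] = 0.006554/0.08928 = 0.07341 M, so pOH = 1.13 and pH = 14.00 - 1.13 = 12.87.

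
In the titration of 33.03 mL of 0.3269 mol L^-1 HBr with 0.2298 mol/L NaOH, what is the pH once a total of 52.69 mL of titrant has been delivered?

12.18

n(acid) = 0.3269 x 0.03303 = 0.01080 mol; n(NaOH) added = 0.2298 x 0.05269 = 0.01211 mol.
Base is in excess by 0.01211 - 0.01080 = 0.001311 mol in a total volume of 0.08572 L.
[OH^-] = 0.001311/0.08572 = 0.01529 M, so pOH = 1.82 and pH = 14.00 - 1.82 = 12.18.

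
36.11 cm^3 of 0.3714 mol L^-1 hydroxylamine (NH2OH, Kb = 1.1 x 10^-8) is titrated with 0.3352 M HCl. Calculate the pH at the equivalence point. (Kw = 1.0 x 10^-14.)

3.40

n(NH2OH) = 0.3714 x 0.03611 = 0.01341 mol; V(HCl) at equivalence = 0.01341/0.3352 = 0.04001 L.
At equivalence the base is fully converted to NH3OH+; total volume = 0.07612 L, so [NH3OH+] = 0.01341/0.07612 = 0.1762 M.
Ka(NH3OH+) = Kw/Kb = 1.0e-14 / 1.1 x 10^-8 = 9.09e-7.
[H^+] = sqrt(Ka x [NH3OH+]) = sqrt(9.09e-7 x 0.1762) = 0.000400 M.
pH = -log(0.000400) = 3.40.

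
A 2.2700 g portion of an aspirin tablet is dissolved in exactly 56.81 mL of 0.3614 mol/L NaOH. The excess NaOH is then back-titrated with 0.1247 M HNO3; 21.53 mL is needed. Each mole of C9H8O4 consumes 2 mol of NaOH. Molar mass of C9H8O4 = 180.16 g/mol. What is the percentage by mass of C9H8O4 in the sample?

Total n(NaOH) added = 0.3614 x 0.05681 = 0.02053 mol.
n(HNO3) used = 0.1247 x 0.02153 = 0.002685 mol, which equals the excess n(NaOH).
So n(NaOH) consumed by the sample = 0.02053 - 0.002685 = 0.01785 mol.
n(C9H8O4) = 0.01785 / 2 = 0.008923 mol.
mass C9H8O4 = 0.008923 x 180.16 = 1.608 g, so %C9H8O4 = 1.608/2.2700 x 100 = 70.8%.

70.8%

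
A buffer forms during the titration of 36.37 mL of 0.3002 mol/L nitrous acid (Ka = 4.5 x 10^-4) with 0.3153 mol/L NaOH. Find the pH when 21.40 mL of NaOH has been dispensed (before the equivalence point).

3.56

Initial n(HNO2) = 0.3002 x 0.03637 = 0.01092 mol.
n(NaOH) added = 0.3153 x 0.02140 = 0.006747 mol, converting that many moles of HNO2 to NO2-.
Remaining n(HNO2) = 0.004171 mol; n(NO2-) = 0.006747 mol.
By Henderson-Hasselbalch, pH = pKa + log([A^-]/[HA]) = 3.35 + log(0.006747/0.004171) = 3.35 + (+0.21) = 3.56.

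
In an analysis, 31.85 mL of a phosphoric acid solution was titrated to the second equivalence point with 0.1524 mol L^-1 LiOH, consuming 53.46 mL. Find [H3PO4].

n(LiOH) = 0.1524 x 0.05346 = 0.008147 mol.
At the second equivalence point, 2 mol OH^- react per mol H3PO4, so n(H3PO4) = 0.008147 / 2 = 0.004074 mol.
[H3PO4] = 0.004074 / 0.03185 L = 0.128 M.

0.128 M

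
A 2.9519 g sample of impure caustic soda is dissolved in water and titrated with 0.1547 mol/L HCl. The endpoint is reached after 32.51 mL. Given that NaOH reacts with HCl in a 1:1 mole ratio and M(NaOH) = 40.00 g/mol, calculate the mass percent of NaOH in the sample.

6.81%

n(HCl) = 0.1547 x 0.03251 = 0.005029 mol.
n(NaOH) = 0.005029 / 1 = 0.005029 mol.
mass of NaOH = 0.005029 x 40.00 = 0.2012 g.
% purity = 0.2012 / 2.9519 x 100 = 6.81%.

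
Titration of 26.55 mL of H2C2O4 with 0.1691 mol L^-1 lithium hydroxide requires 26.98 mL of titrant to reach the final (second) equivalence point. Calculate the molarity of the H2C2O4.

0.0859 M

n(LiOH) = 0.1691 x 0.02698 = 0.004562 mol.
At the final (second) equivalence point, 2 mol OH^- react per mol H2C2O4, so n(H2C2O4) = 0.004562 / 2 = 0.002281 mol.
[H2C2O4] = 0.002281 / 0.02655 L = 0.0859 M.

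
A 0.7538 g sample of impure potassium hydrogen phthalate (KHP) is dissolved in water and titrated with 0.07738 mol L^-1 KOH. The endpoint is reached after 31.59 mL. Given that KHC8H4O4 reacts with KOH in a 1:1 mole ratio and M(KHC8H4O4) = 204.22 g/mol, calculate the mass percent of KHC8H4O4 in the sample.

n(KOH) = 0.07738 x 0.03159 = 0.002444 mol.
n(KHC8H4O4) = 0.002444 / 1 = 0.002444 mol.
mass of KHC8H4O4 = 0.002444 x 204.22 = 0.4992 g.
% purity = 0.4992 / 0.7538 x 100 = 66.2%.

66.2%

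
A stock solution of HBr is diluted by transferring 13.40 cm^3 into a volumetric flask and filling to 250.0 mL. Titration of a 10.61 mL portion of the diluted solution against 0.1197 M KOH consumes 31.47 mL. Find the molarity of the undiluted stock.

6.62 M

n(KOH) = 0.1197 x 0.03147 = 0.003767 mol.
n(HBr) in the aliquot = 0.003767 mol.
[diluted HBr] = 0.003767 / 0.01061 = 0.3550 M.
Dilution factor = 250.0/13.40 = 18.66, so [stock] = 0.3550 x 18.66 = 6.62 M.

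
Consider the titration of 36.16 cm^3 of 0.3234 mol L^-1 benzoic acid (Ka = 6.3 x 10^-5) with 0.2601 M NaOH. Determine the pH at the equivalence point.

n(C6H5COOH) = 0.3234 x 0.03616 = 0.01169 mol; V(NaOH) at equivalence = 0.01169/0.2601 = 0.04496 L.
At equivalence all the acid is converted to C6H5COO-; total volume = 0.03616 + 0.04496 = 0.08112 L, so [C6H5COO-] = 0.01169/0.08112 = 0.1442 M.
Kb = Kw/Ka = 1.0e-14 / 6.3 x 10^-5 = 1.59e-10.
[OH^-] = sqrt(Kb x [C6H5COO-]) = sqrt(1.59e-10 x 0.1442) = 4.78e-6 M.
pOH = 5.32, so pH = 14.00 - 5.32 = 8.68.

8.68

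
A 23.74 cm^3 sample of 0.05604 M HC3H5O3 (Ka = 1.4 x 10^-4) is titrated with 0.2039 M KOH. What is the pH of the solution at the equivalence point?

8.25

n(HC3H5O3) = 0.05604 x 0.02374 = 0.001330 mol; V(KOH) at equivalence = 0.001330/0.2039 = 0.006525 L.
At equivalence all the acid is converted to C3H5O3-; total volume = 0.02374 + 0.006525 = 0.03026 L, so [C3H5O3-] = 0.001330/0.03026 = 0.04396 M.
Kb = Kw/Ka = 1.0e-14 / 1.4 x 10^-4 = 7.14e-11.
[OH^-] = sqrt(Kb x [C3H5O3-]) = sqrt(7.14e-11 x 0.04396) = 1.77e-6 M.
pOH = 5.75, so pH = 14.00 - 5.75 = 8.25.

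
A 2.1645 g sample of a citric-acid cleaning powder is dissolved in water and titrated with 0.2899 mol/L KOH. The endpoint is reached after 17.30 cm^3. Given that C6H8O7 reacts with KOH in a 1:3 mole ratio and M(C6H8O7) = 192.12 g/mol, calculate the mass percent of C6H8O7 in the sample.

n(KOH) = 0.2899 x 0.01730 = 0.005015 mol.
n(C6H8O7) = 0.005015 / 3 = 0.001672 mol.
mass of C6H8O7 = 0.001672 x 192.12 = 0.3212 g.
% purity = 0.3212 / 2.1645 x 100 = 14.8%.

14.8%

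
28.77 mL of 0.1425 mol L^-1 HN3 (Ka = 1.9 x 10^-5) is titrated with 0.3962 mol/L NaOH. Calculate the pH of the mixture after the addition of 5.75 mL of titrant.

Initial n(HN3) = 0.1425 x 0.02877 = 0.004100 mol.
n(NaOH) added = 0.3962 x 0.005750 = 0.002278 mol, converting that many moles of HN3 to N3-.
Remaining n(HN3) = 0.001822 mol; n(N3-) = 0.002278 mol.
By Henderson-Hasselbalch, pH = pKa + log([A^-]/[HA]) = 4.72 + log(0.002278/0.001822) = 4.72 + (+0.10) = 4.82.

4.82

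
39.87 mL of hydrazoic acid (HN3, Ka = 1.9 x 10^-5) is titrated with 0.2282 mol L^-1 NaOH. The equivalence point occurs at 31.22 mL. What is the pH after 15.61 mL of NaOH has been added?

4.72

15.61 mL is exactly half the equivalence volume (31.22/2), i.e. the half-equivalence point.
There, n(HA) = n(A^-), so pH = pKa = -log(1.9 x 10^-5) = 4.72.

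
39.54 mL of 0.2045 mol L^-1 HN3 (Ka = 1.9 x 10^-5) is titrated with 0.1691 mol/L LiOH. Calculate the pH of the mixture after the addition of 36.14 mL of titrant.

Initial n(HN3) = 0.2045 x 0.03954 = 0.008086 mol.
n(LiOH) added = 0.1691 x 0.03614 = 0.006111 mol, converting that many moles of HN3 to N3-.
Remaining n(HN3) = 0.001975 mol; n(N3-) = 0.006111 mol.
By Henderson-Hasselbalch, pH = pKa + log([A^-]/[HA]) = 4.72 + log(0.006111/0.001975) = 4.72 + (+0.49) = 5.21.

5.21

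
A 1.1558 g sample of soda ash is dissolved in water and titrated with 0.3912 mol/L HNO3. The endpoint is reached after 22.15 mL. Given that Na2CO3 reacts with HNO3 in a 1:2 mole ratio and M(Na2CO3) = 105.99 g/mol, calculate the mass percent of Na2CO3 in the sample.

39.7%

n(HNO3) = 0.3912 x 0.02215 = 0.008665 mol.
n(Na2CO3) = 0.008665 / 2 = 0.004333 mol.
mass of Na2CO3 = 0.004333 x 105.99 = 0.4592 g.
% purity = 0.4592 / 1.1558 x 100 = 39.7%.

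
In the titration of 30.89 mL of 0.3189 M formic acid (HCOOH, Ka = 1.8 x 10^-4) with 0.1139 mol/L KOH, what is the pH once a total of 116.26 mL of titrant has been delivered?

n(acid) = 0.3189 x 0.03089 = 0.009851 mol; n(KOH) added = 0.1139 x 0.1163 = 0.01324 mol.
Base is in excess by 0.01324 - 0.009851 = 0.003391 mol in a total volume of 0.1472 L.
[OH^-] = 0.003391/0.1472 = 0.02305 M, so pOH = 1.64 and pH = 14.00 - 1.64 = 12.36.

12.36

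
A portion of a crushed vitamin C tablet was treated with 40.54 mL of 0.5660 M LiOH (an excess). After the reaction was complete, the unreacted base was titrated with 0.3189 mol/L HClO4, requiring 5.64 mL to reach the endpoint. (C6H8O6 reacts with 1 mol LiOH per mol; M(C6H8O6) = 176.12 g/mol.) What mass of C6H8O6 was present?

3.72 g

Total n(LiOH) added = 0.5660 x 0.04054 = 0.02295 mol.
n(HClO4) used = 0.3189 x 0.005640 = 0.001799 mol, which equals the excess n(LiOH).
So n(LiOH) consumed by the sample = 0.02295 - 0.001799 = 0.02115 mol.
n(C6H8O6) = 0.02115 / 1 = 0.02115 mol.
mass = 0.02115 mol x 176.12 g/mol = 3.72 g.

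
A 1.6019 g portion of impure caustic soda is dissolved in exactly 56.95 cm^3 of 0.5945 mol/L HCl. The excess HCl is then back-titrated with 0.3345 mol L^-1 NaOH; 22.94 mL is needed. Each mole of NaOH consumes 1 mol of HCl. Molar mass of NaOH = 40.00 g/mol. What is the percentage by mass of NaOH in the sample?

Total n(HCl) added = 0.5945 x 0.05695 = 0.03386 mol.
n(NaOH) used = 0.3345 x 0.02294 = 0.007673 mol, which equals the excess n(HCl).
So n(HCl) consumed by the sample = 0.03386 - 0.007673 = 0.02618 mol.
n(NaOH) = 0.02618 / 1 = 0.02618 mol.
mass NaOH = 0.02618 x 40.00 = 1.047 g, so %NaOH = 1.047/1.6019 x 100 = 65.4%.

65.4%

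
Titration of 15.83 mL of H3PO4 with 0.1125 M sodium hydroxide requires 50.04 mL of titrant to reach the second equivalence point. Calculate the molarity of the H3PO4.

n(NaOH) = 0.1125 x 0.05004 = 0.005629 mol.
At the second equivalence point, 2 mol OH^- react per mol H3PO4, so n(H3PO4) = 0.005629 / 2 = 0.002815 mol.
[H3PO4] = 0.002815 / 0.01583 L = 0.178 M.

0.178 M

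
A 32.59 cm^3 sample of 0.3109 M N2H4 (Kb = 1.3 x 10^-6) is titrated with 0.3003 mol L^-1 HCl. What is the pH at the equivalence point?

4.46

n(N2H4) = 0.3109 x 0.03259 = 0.01013 mol; V(HCl) at equivalence = 0.01013/0.3003 = 0.03374 L.
At equivalence the base is fully converted to N2H5+; total volume = 0.06633 L, so [N2H5+] = 0.01013/0.06633 = 0.1528 M.
Ka(N2H5+) = Kw/Kb = 1.0e-14 / 1.3 x 10^-6 = 7.69e-9.
[H^+] = sqrt(Ka x [N2H5+]) = sqrt(7.69e-9 x 0.1528) = 3.43e-5 M.
pH = -log(3.43e-5) = 4.46.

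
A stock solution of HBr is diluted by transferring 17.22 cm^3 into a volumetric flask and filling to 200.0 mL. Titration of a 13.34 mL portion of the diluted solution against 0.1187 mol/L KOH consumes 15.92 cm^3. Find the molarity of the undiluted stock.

n(KOH) = 0.1187 x 0.01592 = 0.001890 mol.
n(HBr) in the aliquot = 0.001890 mol.
[diluted HBr] = 0.001890 / 0.01334 = 0.1417 M.
Dilution factor = 200.0/17.22 = 11.61, so [stock] = 0.1417 x 11.61 = 1.65 M.

1.65 M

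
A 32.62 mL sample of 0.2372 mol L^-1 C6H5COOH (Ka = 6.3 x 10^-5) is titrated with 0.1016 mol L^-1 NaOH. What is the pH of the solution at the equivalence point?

8.53

n(C6H5COOH) = 0.2372 x 0.03262 = 0.007737 mol; V(NaOH) at equivalence = 0.007737/0.1016 = 0.07616 L.
At equivalence all the acid is converted to C6H5COO-; total volume = 0.03262 + 0.07616 = 0.1088 L, so [C6H5COO-] = 0.007737/0.1088 = 0.07113 M.
Kb = Kw/Ka = 1.0e-14 / 6.3 x 10^-5 = 1.59e-10.
[OH^-] = sqrt(Kb x [C6H5COO-]) = sqrt(1.59e-10 x 0.07113) = 3.36e-6 M.
pOH = 5.47, so pH = 14.00 - 5.47 = 8.53.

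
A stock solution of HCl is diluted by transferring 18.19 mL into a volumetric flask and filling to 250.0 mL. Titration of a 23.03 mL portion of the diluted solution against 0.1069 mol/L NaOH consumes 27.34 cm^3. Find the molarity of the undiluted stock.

n(NaOH) = 0.1069 x 0.02734 = 0.002923 mol.
n(HCl) in the aliquot = 0.002923 mol.
[diluted HCl] = 0.002923 / 0.02303 = 0.1269 M.
Dilution factor = 250.0/18.19 = 13.74, so [stock] = 0.1269 x 13.74 = 1.74 M.

1.74 M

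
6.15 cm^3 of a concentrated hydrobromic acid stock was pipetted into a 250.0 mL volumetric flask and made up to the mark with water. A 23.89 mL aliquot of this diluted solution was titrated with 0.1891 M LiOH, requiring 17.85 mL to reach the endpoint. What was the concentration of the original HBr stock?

5.74 M

n(LiOH) = 0.1891 x 0.01785 = 0.003375 mol.
n(HBr) in the aliquot = 0.003375 mol.
[diluted HBr] = 0.003375 / 0.02389 = 0.1413 M.
Dilution factor = 250.0/6.150 = 40.65, so [stock] = 0.1413 x 40.65 = 5.74 M.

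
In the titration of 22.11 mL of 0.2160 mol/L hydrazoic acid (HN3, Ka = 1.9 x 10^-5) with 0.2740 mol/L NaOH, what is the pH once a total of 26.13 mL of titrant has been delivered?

12.69

n(acid) = 0.2160 x 0.02211 = 0.004776 mol; n(NaOH) added = 0.2740 x 0.02613 = 0.007160 mol.
Base is in excess by 0.007160 - 0.004776 = 0.002384 mol in a total volume of 0.04824 L.
[OH^-] = 0.002384/0.04824 = 0.04942 M, so pOH = 1.31 and pH = 14.00 - 1.31 = 12.69.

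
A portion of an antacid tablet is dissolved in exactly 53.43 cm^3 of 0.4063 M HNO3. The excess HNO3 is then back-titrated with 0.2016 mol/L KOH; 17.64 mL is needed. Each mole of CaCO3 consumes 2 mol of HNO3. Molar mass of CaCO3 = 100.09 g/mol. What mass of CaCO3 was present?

Total n(HNO3) added = 0.4063 x 0.05343 = 0.02171 mol.
n(KOH) used = 0.2016 x 0.01764 = 0.003556 mol, which equals the excess n(HNO3).
So n(HNO3) consumed by the sample = 0.02171 - 0.003556 = 0.01815 mol.
n(CaCO3) = 0.01815 / 2 = 0.009076 mol.
mass = 0.009076 mol x 100.09 g/mol = 0.908 g.

0.908 g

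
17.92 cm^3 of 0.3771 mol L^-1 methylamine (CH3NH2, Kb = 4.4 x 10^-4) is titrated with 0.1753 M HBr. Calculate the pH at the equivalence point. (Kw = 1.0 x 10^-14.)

5.78

n(CH3NH2) = 0.3771 x 0.01792 = 0.006758 mol; V(HBr) at equivalence = 0.006758/0.1753 = 0.03855 L.
At equivalence the base is fully converted to CH3NH3+; total volume = 0.05647 L, so [CH3NH3+] = 0.006758/0.05647 = 0.1197 M.
Ka(CH3NH3+) = Kw/Kb = 1.0e-14 / 4.4 x 10^-4 = 2.27e-11.
[H^+] = sqrt(Ka x [CH3NH3+]) = sqrt(2.27e-11 x 0.1197) = 1.65e-6 M.
pH = -log(1.65e-6) = 5.78.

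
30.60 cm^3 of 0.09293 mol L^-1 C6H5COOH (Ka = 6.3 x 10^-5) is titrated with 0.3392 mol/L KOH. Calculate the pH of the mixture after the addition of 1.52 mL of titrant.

Initial n(C6H5COOH) = 0.09293 x 0.03060 = 0.002844 mol.
n(KOH) added = 0.3392 x 0.001520 = 0.0005156 mol, converting that many moles of C6H5COOH to C6H5COO-.
Remaining n(C6H5COOH) = 0.002328 mol; n(C6H5COO-) = 0.0005156 mol.
By Henderson-Hasselbalch, pH = pKa + log([A^-]/[HA]) = 4.20 + log(0.0005156/0.002328) = 4.20 + (-0.65) = 3.55.

3.55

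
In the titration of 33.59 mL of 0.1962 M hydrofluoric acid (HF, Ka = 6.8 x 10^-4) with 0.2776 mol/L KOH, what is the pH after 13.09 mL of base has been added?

Initial n(HF) = 0.1962 x 0.03359 = 0.006590 mol.
n(KOH) added = 0.2776 x 0.01309 = 0.003634 mol, converting that many moles of HF to F-.
Remaining n(HF) = 0.002957 mol; n(F-) = 0.003634 mol.
By Henderson-Hasselbalch, pH = pKa + log([A^-]/[HA]) = 3.17 + log(0.003634/0.002957) = 3.17 + (+0.09) = 3.26.

3.26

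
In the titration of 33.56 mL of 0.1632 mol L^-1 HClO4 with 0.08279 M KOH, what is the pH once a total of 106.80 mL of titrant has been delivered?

12.38

n(acid) = 0.1632 x 0.03356 = 0.005477 mol; n(KOH) added = 0.08279 x 0.1068 = 0.008842 mol.
Base is in excess by 0.008842 - 0.005477 = 0.003365 mol in a total volume of 0.1404 L.
[OH^-] = 0.003365/0.1404 = 0.02397 M, so pOH = 1.62 and pH = 14.00 - 1.62 = 12.38.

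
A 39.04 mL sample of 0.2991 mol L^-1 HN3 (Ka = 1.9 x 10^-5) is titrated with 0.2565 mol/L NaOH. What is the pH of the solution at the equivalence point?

8.93

n(HN3) = 0.2991 x 0.03904 = 0.01168 mol; V(NaOH) at equivalence = 0.01168/0.2565 = 0.04552 L.
At equivalence all the acid is converted to N3-; total volume = 0.03904 + 0.04552 = 0.08456 L, so [N3-] = 0.01168/0.08456 = 0.1381 M.
Kb = Kw/Ka = 1.0e-14 / 1.9 x 10^-5 = 5.26e-10.
[OH^-] = sqrt(Kb x [N3-]) = sqrt(5.26e-10 x 0.1381) = 8.52e-6 M.
pOH = 5.07, so pH = 14.00 - 5.07 = 8.93.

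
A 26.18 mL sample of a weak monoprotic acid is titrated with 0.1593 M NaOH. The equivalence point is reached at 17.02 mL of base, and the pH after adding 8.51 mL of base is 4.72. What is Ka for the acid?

8.51 mL is half of the equivalence volume, so this is the half-equivalence point where [HA] = [A^-].
At half-equivalence pH = pKa, so pKa = 4.72.
Ka = 10^(-4.72) = 1.9 x 10^-5.

1.9 x 10^-5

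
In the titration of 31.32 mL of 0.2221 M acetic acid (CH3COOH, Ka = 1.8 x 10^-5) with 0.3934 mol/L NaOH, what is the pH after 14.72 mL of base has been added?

Initial n(CH3COOH) = 0.2221 x 0.03132 = 0.006956 mol.
n(NaOH) added = 0.3934 x 0.01472 = 0.005791 mol, converting that many moles of CH3COOH to CH3COO-.
Remaining n(CH3COOH) = 0.001165 mol; n(CH3COO-) = 0.005791 mol.
By Henderson-Hasselbalch, pH = pKa + log([A^-]/[HA]) = 4.74 + log(0.005791/0.001165) = 4.74 + (+0.70) = 5.44.

5.44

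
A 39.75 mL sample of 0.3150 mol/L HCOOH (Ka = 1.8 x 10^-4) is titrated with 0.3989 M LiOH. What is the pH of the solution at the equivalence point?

n(HCOOH) = 0.3150 x 0.03975 = 0.01252 mol; V(LiOH) at equivalence = 0.01252/0.3989 = 0.03139 L.
At equivalence all the acid is converted to HCOO-; total volume = 0.03975 + 0.03139 = 0.07114 L, so [HCOO-] = 0.01252/0.07114 = 0.1760 M.
Kb = Kw/Ka = 1.0e-14 / 1.8 x 10^-4 = 5.56e-11.
[OH^-] = sqrt(Kb x [HCOO-]) = sqrt(5.56e-11 x 0.1760) = 3.13e-6 M.
pOH = 5.50, so pH = 14.00 - 5.50 = 8.50.

8.50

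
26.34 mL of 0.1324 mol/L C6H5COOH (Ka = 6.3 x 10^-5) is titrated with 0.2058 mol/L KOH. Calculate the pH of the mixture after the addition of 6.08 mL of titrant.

3.95

Initial n(C6H5COOH) = 0.1324 x 0.02634 = 0.003487 mol.
n(KOH) added = 0.2058 x 0.006080 = 0.001251 mol, converting that many moles of C6H5COOH to C6H5COO-.
Remaining n(C6H5COOH) = 0.002236 mol; n(C6H5COO-) = 0.001251 mol.
By Henderson-Hasselbalch, pH = pKa + log([A^-]/[HA]) = 4.20 + log(0.001251/0.002236) = 4.20 + (-0.25) = 3.95.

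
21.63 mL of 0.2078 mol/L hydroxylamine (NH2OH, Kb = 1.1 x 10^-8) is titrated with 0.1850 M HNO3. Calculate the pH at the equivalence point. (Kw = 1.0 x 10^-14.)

n(NH2OH) = 0.2078 x 0.02163 = 0.004495 mol; V(HNO3) at equivalence = 0.004495/0.1850 = 0.02430 L.
At equivalence the base is fully converted to NH3OH+; total volume = 0.04593 L, so [NH3OH+] = 0.004495/0.04593 = 0.09787 M.
Ka(NH3OH+) = Kw/Kb = 1.0e-14 / 1.1 x 10^-8 = 9.09e-7.
[H^+] = sqrt(Ka x [NH3OH+]) = sqrt(9.09e-7 x 0.09787) = 0.000298 M.
pH = -log(0.000298) = 3.53.

3.53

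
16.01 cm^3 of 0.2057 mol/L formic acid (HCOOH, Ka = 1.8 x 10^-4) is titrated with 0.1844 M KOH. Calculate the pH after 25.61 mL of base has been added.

12.54

n(acid) = 0.2057 x 0.01601 = 0.003293 mol; n(KOH) added = 0.1844 x 0.02561 = 0.004722 mol.
Base is in excess by 0.004722 - 0.003293 = 0.001429 mol in a total volume of 0.04162 L.
[OH^-] = 0.001429/0.04162 = 0.03434 M, so pOH = 1.46 and pH = 14.00 - 1.46 = 12.54.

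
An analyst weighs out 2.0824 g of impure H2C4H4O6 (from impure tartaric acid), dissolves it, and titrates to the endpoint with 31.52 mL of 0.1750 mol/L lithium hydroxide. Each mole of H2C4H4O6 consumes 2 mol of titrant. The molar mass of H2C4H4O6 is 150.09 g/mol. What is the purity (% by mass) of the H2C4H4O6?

19.9%

n(LiOH) = 0.1750 x 0.03152 = 0.005516 mol.
n(H2C4H4O6) = 0.005516 / 2 = 0.002758 mol.
mass of H2C4H4O6 = 0.002758 x 150.09 = 0.4139 g.
% purity = 0.4139 / 2.0824 x 100 = 19.9%.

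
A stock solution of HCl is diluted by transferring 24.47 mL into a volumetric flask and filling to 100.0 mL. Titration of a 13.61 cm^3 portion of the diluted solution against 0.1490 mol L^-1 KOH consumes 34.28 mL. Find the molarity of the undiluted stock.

n(KOH) = 0.1490 x 0.03428 = 0.005108 mol.
n(HCl) in the aliquot = 0.005108 mol.
[diluted HCl] = 0.005108 / 0.01361 = 0.3753 M.
Dilution factor = 100.0/24.47 = 4.087, so [stock] = 0.3753 x 4.087 = 1.53 M.

1.53 M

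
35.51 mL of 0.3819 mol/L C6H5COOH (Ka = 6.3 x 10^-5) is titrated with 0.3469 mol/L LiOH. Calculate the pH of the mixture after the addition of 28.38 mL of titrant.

4.62

Initial n(C6H5COOH) = 0.3819 x 0.03551 = 0.01356 mol.
n(LiOH) added = 0.3469 x 0.02838 = 0.009845 mol, converting that many moles of C6H5COOH to C6H5COO-.
Remaining n(C6H5COOH) = 0.003716 mol; n(C6H5COO-) = 0.009845 mol.
By Henderson-Hasselbalch, pH = pKa + log([A^-]/[HA]) = 4.20 + log(0.009845/0.003716) = 4.20 + (+0.42) = 4.62.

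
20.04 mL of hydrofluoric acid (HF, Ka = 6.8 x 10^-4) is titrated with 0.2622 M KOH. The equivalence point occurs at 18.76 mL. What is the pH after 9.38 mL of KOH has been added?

3.17

9.38 mL is exactly half the equivalence volume (18.76/2), i.e. the half-equivalence point.
There, n(HA) = n(A^-), so pH = pKa = -log(6.8 x 10^-4) = 3.17.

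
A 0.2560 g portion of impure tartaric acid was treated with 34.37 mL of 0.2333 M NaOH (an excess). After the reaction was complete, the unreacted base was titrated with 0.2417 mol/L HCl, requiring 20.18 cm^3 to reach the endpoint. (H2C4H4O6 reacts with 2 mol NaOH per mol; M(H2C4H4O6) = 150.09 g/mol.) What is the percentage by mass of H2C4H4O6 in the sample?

Total n(NaOH) added = 0.2333 x 0.03437 = 0.008019 mol.
n(HCl) used = 0.2417 x 0.02018 = 0.004878 mol, which equals the excess n(NaOH).
So n(NaOH) consumed by the sample = 0.008019 - 0.004878 = 0.003141 mol.
n(H2C4H4O6) = 0.003141 / 2 = 0.001571 mol.
mass H2C4H4O6 = 0.001571 x 150.09 = 0.2357 g, so %H2C4H4O6 = 0.2357/0.2560 x 100 = 92.1%.

92.1%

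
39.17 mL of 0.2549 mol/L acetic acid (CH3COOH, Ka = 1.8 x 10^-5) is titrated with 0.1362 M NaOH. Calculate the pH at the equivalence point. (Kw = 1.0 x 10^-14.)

n(CH3COOH) = 0.2549 x 0.03917 = 0.009984 mol; V(NaOH) at equivalence = 0.009984/0.1362 = 0.07331 L.
At equivalence all the acid is converted to CH3COO-; total volume = 0.03917 + 0.07331 = 0.1125 L, so [CH3COO-] = 0.009984/0.1125 = 0.08877 M.
Kb = Kw/Ka = 1.0e-14 / 1.8 x 10^-5 = 5.56e-10.
[OH^-] = sqrt(Kb x [CH3COO-]) = sqrt(5.56e-10 x 0.08877) = 7.02e-6 M.
pOH = 5.15, so pH = 14.00 - 5.15 = 8.85.

8.85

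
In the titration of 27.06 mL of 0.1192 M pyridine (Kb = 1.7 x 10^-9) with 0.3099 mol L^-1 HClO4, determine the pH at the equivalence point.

3.15

n(C5H5N) = 0.1192 x 0.02706 = 0.003226 mol; V(HClO4) at equivalence = 0.003226/0.3099 = 0.01041 L.
At equivalence the base is fully converted to C5H5NH+; total volume = 0.03747 L, so [C5H5NH+] = 0.003226/0.03747 = 0.08609 M.
Ka(C5H5NH+) = Kw/Kb = 1.0e-14 / 1.7 x 10^-9 = 5.88e-6.
[H^+] = sqrt(Ka x [C5H5NH+]) = sqrt(5.88e-6 x 0.08609) = 0.000712 M.
pH = -log(0.000712) = 3.15.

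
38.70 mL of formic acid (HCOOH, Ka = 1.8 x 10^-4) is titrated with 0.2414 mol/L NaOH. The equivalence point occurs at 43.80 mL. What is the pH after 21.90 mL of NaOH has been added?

3.74

21.90 mL is exactly half the equivalence volume (43.80/2), i.e. the half-equivalence point.
There, n(HA) = n(A^-), so pH = pKa = -log(1.8 x 10^-4) = 3.74.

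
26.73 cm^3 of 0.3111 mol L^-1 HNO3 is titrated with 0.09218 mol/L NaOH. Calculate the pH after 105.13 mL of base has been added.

12.02

n(acid) = 0.3111 x 0.02673 = 0.008316 mol; n(NaOH) added = 0.09218 x 0.1051 = 0.009691 mol.
Base is in excess by 0.009691 - 0.008316 = 0.001375 mol in a total volume of 0.1319 L.
[OH^-] = 0.001375/0.1319 = 0.01043 M, so pOH = 1.98 and pH = 14.00 - 1.98 = 12.02.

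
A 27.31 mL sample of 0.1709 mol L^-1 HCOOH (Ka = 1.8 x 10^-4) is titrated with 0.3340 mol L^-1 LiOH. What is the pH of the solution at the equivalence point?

n(HCOOH) = 0.1709 x 0.02731 = 0.004667 mol; V(LiOH) at equivalence = 0.004667/0.3340 = 0.01397 L.
At equivalence all the acid is converted to HCOO-; total volume = 0.02731 + 0.01397 = 0.04128 L, so [HCOO-] = 0.004667/0.04128 = 0.1131 M.
Kb = Kw/Ka = 1.0e-14 / 1.8 x 10^-4 = 5.56e-11.
[OH^-] = sqrt(Kb x [HCOO-]) = sqrt(5.56e-11 x 0.1131) = 2.51e-6 M.
pOH = 5.60, so pH = 14.00 - 5.60 = 8.40.

8.40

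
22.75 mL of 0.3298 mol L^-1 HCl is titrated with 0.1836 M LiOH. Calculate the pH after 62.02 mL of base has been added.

n(acid) = 0.3298 x 0.02275 = 0.007503 mol; n(LiOH) added = 0.1836 x 0.06202 = 0.01139 mol.
Base is in excess by 0.01139 - 0.007503 = 0.003884 mol in a total volume of 0.08477 L.
[OH^-] = 0.003884/0.08477 = 0.04582 M, so pOH = 1.34 and pH = 14.00 - 1.34 = 12.66.

12.66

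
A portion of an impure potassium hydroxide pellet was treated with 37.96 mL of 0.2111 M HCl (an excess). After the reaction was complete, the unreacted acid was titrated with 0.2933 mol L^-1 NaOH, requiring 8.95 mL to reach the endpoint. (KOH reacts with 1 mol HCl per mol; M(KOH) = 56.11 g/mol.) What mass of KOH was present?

0.302 g

Total n(HCl) added = 0.2111 x 0.03796 = 0.008013 mol.
n(NaOH) used = 0.2933 x 0.008950 = 0.002625 mol, which equals the excess n(HCl).
So n(HCl) consumed by the sample = 0.008013 - 0.002625 = 0.005388 mol.
n(KOH) = 0.005388 / 1 = 0.005388 mol.
mass = 0.005388 mol x 56.11 g/mol = 0.302 g.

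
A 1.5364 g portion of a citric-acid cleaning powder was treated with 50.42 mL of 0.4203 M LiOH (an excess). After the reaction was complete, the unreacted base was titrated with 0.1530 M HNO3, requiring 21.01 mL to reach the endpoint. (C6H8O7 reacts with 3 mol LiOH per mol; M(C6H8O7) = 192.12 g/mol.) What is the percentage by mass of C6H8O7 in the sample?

74.9%

Total n(LiOH) added = 0.4203 x 0.05042 = 0.02119 mol.
n(HNO3) used = 0.1530 x 0.02101 = 0.003215 mol, which equals the excess n(LiOH).
So n(LiOH) consumed by the sample = 0.02119 - 0.003215 = 0.01798 mol.
n(C6H8O7) = 0.01798 / 3 = 0.005992 mol.
mass C6H8O7 = 0.005992 x 192.12 = 1.151 g, so %C6H8O7 = 1.151/1.5364 x 100 = 74.9%.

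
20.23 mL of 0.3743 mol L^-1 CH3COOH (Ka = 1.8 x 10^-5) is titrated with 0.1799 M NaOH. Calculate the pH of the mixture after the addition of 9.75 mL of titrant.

4.22

Initial n(CH3COOH) = 0.3743 x 0.02023 = 0.007572 mol.
n(NaOH) added = 0.1799 x 0.009750 = 0.001754 mol, converting that many moles of CH3COOH to CH3COO-.
Remaining n(CH3COOH) = 0.005818 mol; n(CH3COO-) = 0.001754 mol.
By Henderson-Hasselbalch, pH = pKa + log([A^-]/[HA]) = 4.74 + log(0.001754/0.005818) = 4.74 + (-0.52) = 4.22.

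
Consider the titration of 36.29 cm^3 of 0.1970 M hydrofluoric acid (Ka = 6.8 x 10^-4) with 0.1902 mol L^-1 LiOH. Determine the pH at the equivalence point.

n(HF) = 0.1970 x 0.03629 = 0.007149 mol; V(LiOH) at equivalence = 0.007149/0.1902 = 0.03759 L.
At equivalence all the acid is converted to F-; total volume = 0.03629 + 0.03759 = 0.07388 L, so [F-] = 0.007149/0.07388 = 0.09677 M.
Kb = Kw/Ka = 1.0e-14 / 6.8 x 10^-4 = 1.47e-11.
[OH^-] = sqrt(Kb x [F-]) = sqrt(1.47e-11 x 0.09677) = 1.19e-6 M.
pOH = 5.92, so pH = 14.00 - 5.92 = 8.08.

8.08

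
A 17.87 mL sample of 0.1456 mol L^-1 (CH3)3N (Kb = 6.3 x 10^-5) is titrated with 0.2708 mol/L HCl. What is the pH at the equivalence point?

n((CH3)3N) = 0.1456 x 0.01787 = 0.002602 mol; V(HCl) at equivalence = 0.002602/0.2708 = 0.009608 L.
At equivalence the base is fully converted to (CH3)3NH+; total volume = 0.02748 L, so [(CH3)3NH+] = 0.002602/0.02748 = 0.09469 M.
Ka((CH3)3NH+) = Kw/Kb = 1.0e-14 / 6.3 x 10^-5 = 1.59e-10.
[H^+] = sqrt(Ka x [(CH3)3NH+]) = sqrt(1.59e-10 x 0.09469) = 3.88e-6 M.
pH = -log(3.88e-6) = 5.41.

5.41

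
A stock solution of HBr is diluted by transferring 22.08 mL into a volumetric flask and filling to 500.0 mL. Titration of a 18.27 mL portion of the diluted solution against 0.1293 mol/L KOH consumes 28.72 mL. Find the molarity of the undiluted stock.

n(KOH) = 0.1293 x 0.02872 = 0.003713 mol.
n(HBr) in the aliquot = 0.003713 mol.
[diluted HBr] = 0.003713 / 0.01827 = 0.2033 M.
Dilution factor = 500.0/22.08 = 22.64, so [stock] = 0.2033 x 22.64 = 4.60 M.

4.60 M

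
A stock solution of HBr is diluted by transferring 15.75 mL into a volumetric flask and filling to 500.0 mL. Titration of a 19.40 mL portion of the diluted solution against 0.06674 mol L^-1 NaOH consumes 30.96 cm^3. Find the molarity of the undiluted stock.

n(NaOH) = 0.06674 x 0.03096 = 0.002066 mol.
n(HBr) in the aliquot = 0.002066 mol.
[diluted HBr] = 0.002066 / 0.01940 = 0.1065 M.
Dilution factor = 500.0/15.75 = 31.75, so [stock] = 0.1065 x 31.75 = 3.38 M.

3.38 M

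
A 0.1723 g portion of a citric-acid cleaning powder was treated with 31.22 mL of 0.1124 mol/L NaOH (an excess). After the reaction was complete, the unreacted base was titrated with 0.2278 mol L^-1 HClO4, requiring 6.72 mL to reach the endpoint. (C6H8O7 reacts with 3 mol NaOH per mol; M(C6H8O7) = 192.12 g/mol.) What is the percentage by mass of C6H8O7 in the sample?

73.5%

Total n(NaOH) added = 0.1124 x 0.03122 = 0.003509 mol.
n(HClO4) used = 0.2278 x 0.006720 = 0.001531 mol, which equals the excess n(NaOH).
So n(NaOH) consumed by the sample = 0.003509 - 0.001531 = 0.001978 mol.
n(C6H8O7) = 0.001978 / 3 = 0.0006594 mol.
mass C6H8O7 = 0.0006594 x 192.12 = 0.1267 g, so %C6H8O7 = 0.1267/0.1723 x 100 = 73.5%.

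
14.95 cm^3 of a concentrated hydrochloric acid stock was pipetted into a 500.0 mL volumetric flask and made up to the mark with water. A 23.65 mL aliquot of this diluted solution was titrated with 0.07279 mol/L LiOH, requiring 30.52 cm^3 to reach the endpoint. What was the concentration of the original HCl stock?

3.14 M

n(LiOH) = 0.07279 x 0.03052 = 0.002222 mol.
n(HCl) in the aliquot = 0.002222 mol.
[diluted HCl] = 0.002222 / 0.02365 = 0.09393 M.
Dilution factor = 500.0/14.95 = 33.44, so [stock] = 0.09393 x 33.44 = 3.14 M.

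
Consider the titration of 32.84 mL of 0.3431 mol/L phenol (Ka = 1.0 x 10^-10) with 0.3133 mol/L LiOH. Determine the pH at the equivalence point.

11.61

n(C6H5OH) = 0.3431 x 0.03284 = 0.01127 mol; V(LiOH) at equivalence = 0.01127/0.3133 = 0.03596 L.
At equivalence all the acid is converted to C6H5O-; total volume = 0.03284 + 0.03596 = 0.06880 L, so [C6H5O-] = 0.01127/0.06880 = 0.1638 M.
Kb = Kw/Ka = 1.0e-14 / 1.0 x 10^-10 = 0.000100.
[OH^-] = sqrt(Kb x [C6H5O-]) = sqrt(0.000100 x 0.1638) = 0.00405 M.
pOH = 2.39, so pH = 14.00 - 2.39 = 11.61.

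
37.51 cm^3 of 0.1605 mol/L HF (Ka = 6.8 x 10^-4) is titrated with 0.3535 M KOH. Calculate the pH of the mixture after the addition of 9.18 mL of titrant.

3.24

Initial n(HF) = 0.1605 x 0.03751 = 0.006020 mol.
n(KOH) added = 0.3535 x 0.009180 = 0.003245 mol, converting that many moles of HF to F-.
Remaining n(HF) = 0.002775 mol; n(F-) = 0.003245 mol.
By Henderson-Hasselbalch, pH = pKa + log([A^-]/[HA]) = 3.17 + log(0.003245/0.002775) = 3.17 + (+0.07) = 3.24.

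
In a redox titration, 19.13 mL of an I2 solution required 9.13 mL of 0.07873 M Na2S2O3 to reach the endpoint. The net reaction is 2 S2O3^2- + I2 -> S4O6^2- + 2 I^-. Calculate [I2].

n(Na2S2O3) = 0.07873 x 0.009130 = 0.0007188 mol.
From the balanced equation, 2 mol Na2S2O3 reacts with 1 mol I2, so n(I2) = 0.0007188 x 1/2 = 0.0003594 mol.
[I2] = 0.0003594 / 0.01913 L = 0.0188 M.

0.0188 M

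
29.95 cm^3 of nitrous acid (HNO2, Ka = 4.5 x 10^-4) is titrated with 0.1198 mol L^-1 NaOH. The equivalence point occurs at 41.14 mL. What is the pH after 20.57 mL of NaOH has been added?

3.35

20.57 mL is exactly half the equivalence volume (41.14/2), i.e. the half-equivalence point.
There, n(HA) = n(A^-), so pH = pKa = -log(4.5 x 10^-4) = 3.35.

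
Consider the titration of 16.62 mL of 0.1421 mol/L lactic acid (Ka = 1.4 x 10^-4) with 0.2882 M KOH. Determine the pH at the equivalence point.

8.42

n(HC3H5O3) = 0.1421 x 0.01662 = 0.002362 mol; V(KOH) at equivalence = 0.002362/0.2882 = 0.008195 L.
At equivalence all the acid is converted to C3H5O3-; total volume = 0.01662 + 0.008195 = 0.02481 L, so [C3H5O3-] = 0.002362/0.02481 = 0.09517 M.
Kb = Kw/Ka = 1.0e-14 / 1.4 x 10^-4 = 7.14e-11.
[OH^-] = sqrt(Kb x [C3H5O3-]) = sqrt(7.14e-11 x 0.09517) = 2.61e-6 M.
pOH = 5.58, so pH = 14.00 - 5.58 = 8.42.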